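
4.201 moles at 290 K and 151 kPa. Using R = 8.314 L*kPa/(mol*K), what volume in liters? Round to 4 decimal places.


PV = nRT, solve for V = nRT / P.
nRT = 4.201 * 8.314 * 290 = 10128.8631
V = 10128.8631 / 151
V = 67.07856358 L, rounded to 4 dp:

67.0786 L


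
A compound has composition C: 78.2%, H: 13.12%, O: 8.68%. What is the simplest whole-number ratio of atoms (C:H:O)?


Assume 100 g of compound, divide each mass% by atomic mass to get moles, then normalize by the smallest to get a raw atom ratio.
Moles per 100 g: C: 78.2/12.011 = 6.5107, H: 13.12/1.008 = 13.0159, O: 8.68/15.999 = 0.5425
Raw ratio (divide by min = 0.5425): C: 12.001, H: 23.991, O: 1.0
Multiply by 1 to clear fractions: C: 12.001 ~= 12, H: 23.991 ~= 24, O: 1.0 ~= 1
Reduce by GCD to get the simplest whole-number ratio:

12:24:1


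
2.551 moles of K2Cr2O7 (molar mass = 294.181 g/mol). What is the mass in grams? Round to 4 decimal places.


mass = n * M
mass = 2.551 * 294.181
mass = 750.455731 g, rounded to 4 dp:

750.4557 g


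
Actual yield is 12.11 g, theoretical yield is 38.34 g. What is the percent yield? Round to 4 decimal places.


% yield = 100 * actual / theoretical
% yield = 100 * 12.11 / 38.34
% yield = 31.58581116 %, rounded to 4 dp:

31.5858 %


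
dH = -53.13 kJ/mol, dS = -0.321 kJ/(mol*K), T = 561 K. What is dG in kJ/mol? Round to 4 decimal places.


Gibbs: dG = dH - T*dS (consistent units, dS already in kJ/(mol*K)).
T*dS = 561 * -0.321 = -180.081
dG = -53.13 - (-180.081)
dG = 126.951 kJ/mol, rounded to 4 dp:

126.9510 kJ/mol


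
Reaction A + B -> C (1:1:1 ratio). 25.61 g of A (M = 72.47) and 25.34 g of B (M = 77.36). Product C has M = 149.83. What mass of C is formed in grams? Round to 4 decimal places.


Find moles of each reactant; the smaller value is the limiting reagent in a 1:1:1 reaction, so moles_C equals moles of the limiter.
n_A = mass_A / M_A = 25.61 / 72.47 = 0.353388 mol
n_B = mass_B / M_B = 25.34 / 77.36 = 0.327559 mol
Limiting reagent: B (smaller), n_limiting = 0.327559 mol
mass_C = n_limiting * M_C = 0.327559 * 149.83
mass_C = 49.07816497 g, rounded to 4 dp:

49.0782 g


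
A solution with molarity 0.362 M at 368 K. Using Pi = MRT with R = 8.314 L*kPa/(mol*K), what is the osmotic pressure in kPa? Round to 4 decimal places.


Osmotic pressure (van't Hoff): Pi = M*R*T.
RT = 8.314 * 368 = 3059.552
Pi = 0.362 * 3059.552
Pi = 1107.557824 kPa, rounded to 4 dp:

1107.5578 kPa


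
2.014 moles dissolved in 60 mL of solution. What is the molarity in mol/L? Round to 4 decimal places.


Convert volume to liters: V_L = V_mL / 1000.
V_L = 60 / 1000 = 0.06 L
M = n / V_L = 2.014 / 0.06
M = 33.56666667 mol/L, rounded to 4 dp:

33.5667 mol/L


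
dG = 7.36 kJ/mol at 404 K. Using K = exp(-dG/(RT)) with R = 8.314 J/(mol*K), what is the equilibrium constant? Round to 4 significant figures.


dG is in kJ/mol; multiply by 1000 to match R in J/(mol*K).
RT = 8.314 * 404 = 3358.856 J/mol
exponent = -dG*1000 / (RT) = -(7.36*1000) / 3358.856 = -2.19122225
K = exp(-2.19122225)
K = 0.11178004, rounded to 4 significant figures:

0.1118


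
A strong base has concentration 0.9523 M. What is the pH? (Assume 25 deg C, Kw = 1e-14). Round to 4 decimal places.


A strong base dissociates completely, so [OH-] equals the given concentration.
pOH = -log10([OH-]) = -log10(0.9523) = 0.021226
pH = 14 - pOH = 14 - 0.021226
pH = 13.978774, rounded to 4 dp:

13.9788


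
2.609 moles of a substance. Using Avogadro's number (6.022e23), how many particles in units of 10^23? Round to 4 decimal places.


N = n * NA, then divide by 1e23 for the requested units.
N / 1e23 = n * 6.022
N / 1e23 = 2.609 * 6.022
N / 1e23 = 15.711398, rounded to 4 dp:

15.7114


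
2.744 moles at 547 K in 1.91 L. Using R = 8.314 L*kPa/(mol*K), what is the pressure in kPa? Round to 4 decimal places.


PV = nRT, solve for P = nRT / V.
nRT = 2.744 * 8.314 * 547 = 12479.048
P = 12479.048 / 1.91
P = 6533.53298429 kPa, rounded to 4 dp:

6533.5330 kPa


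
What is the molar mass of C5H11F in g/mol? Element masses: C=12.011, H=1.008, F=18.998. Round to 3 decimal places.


M = sum(count * atomic_mass) over atoms.
M = 5*12.011 + 11*1.008 + 1*18.998
M = 60.055 + 11.088 + 18.998
M = 90.141 g/mol, rounded to 3 dp:

90.141 g/mol


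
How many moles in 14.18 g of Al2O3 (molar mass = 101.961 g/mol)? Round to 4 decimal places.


n = mass / M
n = 14.18 / 101.961
n = 0.13907278 mol, rounded to 4 dp:

0.1391 mol


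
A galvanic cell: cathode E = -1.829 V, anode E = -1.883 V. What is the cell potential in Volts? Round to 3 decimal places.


Standard cell potential: E_cell = E_cathode - E_anode.
E_cell = -1.829 - (-1.883)
E_cell = 0.054 V, rounded to 3 dp:

0.054 V


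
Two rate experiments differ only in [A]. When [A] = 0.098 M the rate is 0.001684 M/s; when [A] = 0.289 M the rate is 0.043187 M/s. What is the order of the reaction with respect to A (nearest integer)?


Rate is proportional to [A]^n, so rate2/rate1 = ([A]2/[A]1)^n. Take logs to solve for n.
rate2/rate1 = 0.043187 / 0.001684 = 25.6455
[A]2/[A]1 = 0.289 / 0.098 = 2.949
n = ln(25.6455) / ln(2.949) = 3.0
Nearest integer order:

3


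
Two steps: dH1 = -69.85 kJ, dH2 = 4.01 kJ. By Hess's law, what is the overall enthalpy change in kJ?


Hess's law: enthalpy is a state function, so add the step enthalpies.
dH_total = dH1 + dH2 = -69.85 + (4.01)
dH_total = -65.84 kJ:

-65.84 kJ


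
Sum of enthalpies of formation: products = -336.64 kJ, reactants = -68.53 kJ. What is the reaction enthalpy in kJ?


dH_rxn = sum(dH_f products) - sum(dH_f reactants)
dH_rxn = -336.64 - (-68.53)
dH_rxn = -268.11 kJ:

-268.11 kJ


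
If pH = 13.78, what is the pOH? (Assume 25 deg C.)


At 25 deg C, pH + pOH = 14.
pOH = 14 - pH = 14 - 13.78
pOH = 0.22:

0.22


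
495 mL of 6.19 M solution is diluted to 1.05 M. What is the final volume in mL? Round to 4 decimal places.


Dilution: M1*V1 = M2*V2, solve for V2.
V2 = M1*V1 / M2
V2 = 6.19 * 495 / 1.05
V2 = 3064.05 / 1.05
V2 = 2918.14285714 mL, rounded to 4 dp:

2918.1429 mL


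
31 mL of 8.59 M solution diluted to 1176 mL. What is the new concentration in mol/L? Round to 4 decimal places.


Dilution: M1*V1 = M2*V2, solve for M2.
M2 = M1*V1 / V2
M2 = 8.59 * 31 / 1176
M2 = 266.29 / 1176
M2 = 0.22643707 mol/L, rounded to 4 dp:

0.2264 mol/L


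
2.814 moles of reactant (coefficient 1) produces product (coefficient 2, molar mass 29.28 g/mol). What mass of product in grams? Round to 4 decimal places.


Use the coefficient ratio to convert reactant moles to product moles, then multiply by the product's molar mass.
moles_P = moles_R * (coeff_P / coeff_R) = 2.814 * (2/1) = 5.628
mass_P = moles_P * M_P = 5.628 * 29.28
mass_P = 164.78784 g, rounded to 4 dp:

164.7878 g


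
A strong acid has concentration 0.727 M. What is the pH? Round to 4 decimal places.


A strong acid dissociates completely, so [H+] equals the given concentration.
pH = -log10([H+]) = -log10(0.727)
pH = 0.13846559, rounded to 4 dp:

0.1385


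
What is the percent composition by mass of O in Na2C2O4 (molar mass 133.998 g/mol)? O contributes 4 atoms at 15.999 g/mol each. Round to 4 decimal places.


pct = 100 * (n_elem * M_elem) / M_total
mass_contribution = 4 * 15.999 = 63.996 g/mol
pct = 100 * 63.996 / 133.998
pct = 47.75892177 %, rounded to 4 dp:

47.7589 %


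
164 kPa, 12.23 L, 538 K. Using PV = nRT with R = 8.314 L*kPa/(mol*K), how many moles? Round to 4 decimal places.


PV = nRT, solve for n = PV / (RT).
PV = 164 * 12.23 = 2005.72
RT = 8.314 * 538 = 4472.932
n = 2005.72 / 4472.932
n = 0.44841281 mol, rounded to 4 dp:

0.4484 mol


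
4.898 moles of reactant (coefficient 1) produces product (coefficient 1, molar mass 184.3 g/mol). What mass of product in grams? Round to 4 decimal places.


Use the coefficient ratio to convert reactant moles to product moles, then multiply by the product's molar mass.
moles_P = moles_R * (coeff_P / coeff_R) = 4.898 * (1/1) = 4.898
mass_P = moles_P * M_P = 4.898 * 184.3
mass_P = 902.7014 g, rounded to 4 dp:

902.7014 g


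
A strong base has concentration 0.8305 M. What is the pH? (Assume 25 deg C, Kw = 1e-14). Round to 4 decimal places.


A strong base dissociates completely, so [OH-] equals the given concentration.
pOH = -log10([OH-]) = -log10(0.8305) = 0.08066
pH = 14 - pOH = 14 - 0.08066
pH = 13.91934, rounded to 4 dp:

13.9193


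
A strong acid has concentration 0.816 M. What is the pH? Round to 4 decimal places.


A strong acid dissociates completely, so [H+] equals the given concentration.
pH = -log10([H+]) = -log10(0.816)
pH = 0.08830984, rounded to 4 dp:

0.0883


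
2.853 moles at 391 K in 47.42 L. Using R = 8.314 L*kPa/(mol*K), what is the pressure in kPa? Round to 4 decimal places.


PV = nRT, solve for P = nRT / V.
nRT = 2.853 * 8.314 * 391 = 9274.4582
P = 9274.4582 / 47.42
P = 195.58115141 kPa, rounded to 4 dp:

195.5812 kPa


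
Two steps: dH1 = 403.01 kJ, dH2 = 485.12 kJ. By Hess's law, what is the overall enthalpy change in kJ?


Hess's law: enthalpy is a state function, so add the step enthalpies.
dH_total = dH1 + dH2 = 403.01 + (485.12)
dH_total = 888.13 kJ:

888.13 kJ


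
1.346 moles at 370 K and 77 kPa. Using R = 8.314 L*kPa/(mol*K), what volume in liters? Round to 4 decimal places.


PV = nRT, solve for V = nRT / P.
nRT = 1.346 * 8.314 * 370 = 4140.5383
V = 4140.5383 / 77
V = 53.77322468 L, rounded to 4 dp:

53.7732 L


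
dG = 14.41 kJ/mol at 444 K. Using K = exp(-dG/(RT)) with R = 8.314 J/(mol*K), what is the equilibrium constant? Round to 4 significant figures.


dG is in kJ/mol; multiply by 1000 to match R in J/(mol*K).
RT = 8.314 * 444 = 3691.416 J/mol
exponent = -dG*1000 / (RT) = -(14.41*1000) / 3691.416 = -3.90365107
K = exp(-3.90365107)
K = 0.020168142, rounded to 4 significant figures:

0.02017


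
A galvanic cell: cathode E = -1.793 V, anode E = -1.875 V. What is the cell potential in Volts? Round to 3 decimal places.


Standard cell potential: E_cell = E_cathode - E_anode.
E_cell = -1.793 - (-1.875)
E_cell = 0.082 V, rounded to 3 dp:

0.082 V


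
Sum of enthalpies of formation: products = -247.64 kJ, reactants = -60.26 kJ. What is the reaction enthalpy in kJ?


dH_rxn = sum(dH_f products) - sum(dH_f reactants)
dH_rxn = -247.64 - (-60.26)
dH_rxn = -187.38 kJ:

-187.38 kJ


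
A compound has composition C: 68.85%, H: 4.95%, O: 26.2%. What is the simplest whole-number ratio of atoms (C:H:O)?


Assume 100 g of compound, divide each mass% by atomic mass to get moles, then normalize by the smallest to get a raw atom ratio.
Moles per 100 g: C: 68.85/12.011 = 5.7322, H: 4.95/1.008 = 4.9107, O: 26.2/15.999 = 1.6376
Raw ratio (divide by min = 1.6376): C: 3.5, H: 2.999, O: 1.0
Multiply by 2 to clear fractions: C: 7.001 ~= 7, H: 5.997 ~= 6, O: 2.0 ~= 2
Reduce by GCD to get the simplest whole-number ratio:

7:6:2


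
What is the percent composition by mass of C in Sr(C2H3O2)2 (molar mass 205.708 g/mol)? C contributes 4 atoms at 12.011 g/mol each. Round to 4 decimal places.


pct = 100 * (n_elem * M_elem) / M_total
mass_contribution = 4 * 12.011 = 48.044 g/mol
pct = 100 * 48.044 / 205.708
pct = 23.35543586 %, rounded to 4 dp:

23.3554 %


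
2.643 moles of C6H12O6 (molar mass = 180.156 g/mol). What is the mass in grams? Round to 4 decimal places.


mass = n * M
mass = 2.643 * 180.156
mass = 476.152308 g, rounded to 4 dp:

476.1523 g


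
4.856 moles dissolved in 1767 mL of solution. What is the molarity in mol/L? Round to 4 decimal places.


Convert volume to liters: V_L = V_mL / 1000.
V_L = 1767 / 1000 = 1.767 L
M = n / V_L = 4.856 / 1.767
M = 2.74816072 mol/L, rounded to 4 dp:

2.7482 mol/L


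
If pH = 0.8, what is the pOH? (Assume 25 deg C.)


At 25 deg C, pH + pOH = 14.
pOH = 14 - pH = 14 - 0.8
pOH = 13.2:

13.20


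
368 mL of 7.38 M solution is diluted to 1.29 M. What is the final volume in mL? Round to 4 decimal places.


Dilution: M1*V1 = M2*V2, solve for V2.
V2 = M1*V1 / M2
V2 = 7.38 * 368 / 1.29
V2 = 2715.84 / 1.29
V2 = 2105.30232558 mL, rounded to 4 dp:

2105.3023 mL


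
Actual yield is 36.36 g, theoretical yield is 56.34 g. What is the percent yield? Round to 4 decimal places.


% yield = 100 * actual / theoretical
% yield = 100 * 36.36 / 56.34
% yield = 64.53674121 %, rounded to 4 dp:

64.5367 %


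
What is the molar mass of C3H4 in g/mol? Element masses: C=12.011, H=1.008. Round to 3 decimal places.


M = sum(count * atomic_mass) over atoms.
M = 3*12.011 + 4*1.008
M = 36.033 + 4.032
M = 40.065 g/mol, rounded to 3 dp:

40.065 g/mol


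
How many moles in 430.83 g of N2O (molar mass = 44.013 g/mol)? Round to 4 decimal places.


n = mass / M
n = 430.83 / 44.013
n = 9.78869879 mol, rounded to 4 dp:

9.7887 mol


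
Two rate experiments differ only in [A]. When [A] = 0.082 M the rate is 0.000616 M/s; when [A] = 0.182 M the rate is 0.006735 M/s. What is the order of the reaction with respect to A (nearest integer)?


Rate is proportional to [A]^n, so rate2/rate1 = ([A]2/[A]1)^n. Take logs to solve for n.
rate2/rate1 = 0.006735 / 0.000616 = 10.9334
[A]2/[A]1 = 0.182 / 0.082 = 2.2195
n = ln(10.9334) / ln(2.2195) = 3.0
Nearest integer order:

3


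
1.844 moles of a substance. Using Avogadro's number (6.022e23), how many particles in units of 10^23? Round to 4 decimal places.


N = n * NA, then divide by 1e23 for the requested units.
N / 1e23 = n * 6.022
N / 1e23 = 1.844 * 6.022
N / 1e23 = 11.104568, rounded to 4 dp:

11.1046


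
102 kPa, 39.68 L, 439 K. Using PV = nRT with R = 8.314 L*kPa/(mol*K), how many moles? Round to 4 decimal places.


PV = nRT, solve for n = PV / (RT).
PV = 102 * 39.68 = 4047.36
RT = 8.314 * 439 = 3649.846
n = 4047.36 / 3649.846
n = 1.10891254 mol, rounded to 4 dp:

1.1089 mol


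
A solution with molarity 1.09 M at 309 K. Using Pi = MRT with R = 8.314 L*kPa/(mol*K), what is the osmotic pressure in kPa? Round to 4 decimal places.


Osmotic pressure (van't Hoff): Pi = M*R*T.
RT = 8.314 * 309 = 2569.026
Pi = 1.09 * 2569.026
Pi = 2800.23834 kPa, rounded to 4 dp:

2800.2383 kPa


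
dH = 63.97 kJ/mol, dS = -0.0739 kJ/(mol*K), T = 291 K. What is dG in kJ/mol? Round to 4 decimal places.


Gibbs: dG = dH - T*dS (consistent units, dS already in kJ/(mol*K)).
T*dS = 291 * -0.0739 = -21.5049
dG = 63.97 - (-21.5049)
dG = 85.4749 kJ/mol, rounded to 4 dp:

85.4749 kJ/mol


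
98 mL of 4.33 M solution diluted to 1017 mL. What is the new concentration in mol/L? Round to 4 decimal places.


Dilution: M1*V1 = M2*V2, solve for M2.
M2 = M1*V1 / V2
M2 = 4.33 * 98 / 1017
M2 = 424.34 / 1017
M2 = 0.4172468 mol/L, rounded to 4 dp:

0.4172 mol/L


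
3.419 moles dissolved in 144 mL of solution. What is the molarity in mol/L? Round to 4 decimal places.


Convert volume to liters: V_L = V_mL / 1000.
V_L = 144 / 1000 = 0.144 L
M = n / V_L = 3.419 / 0.144
M = 23.74305556 mol/L, rounded to 4 dp:

23.7431 mol/L


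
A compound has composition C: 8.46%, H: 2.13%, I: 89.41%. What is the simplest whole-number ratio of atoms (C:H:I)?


Assume 100 g of compound, divide each mass% by atomic mass to get moles, then normalize by the smallest to get a raw atom ratio.
Moles per 100 g: C: 8.46/12.011 = 0.7044, H: 2.13/1.008 = 2.1131, I: 89.41/126.904 = 0.7045
Raw ratio (divide by min = 0.7044): C: 1.0, H: 3.0, I: 1.0
Multiply by 1 to clear fractions: C: 1.0 ~= 1, H: 3.0 ~= 3, I: 1.0 ~= 1
Reduce by GCD to get the simplest whole-number ratio:

1:3:1


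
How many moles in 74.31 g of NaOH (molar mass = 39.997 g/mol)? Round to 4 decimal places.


n = mass / M
n = 74.31 / 39.997
n = 1.85788934 mol, rounded to 4 dp:

1.8579 mol


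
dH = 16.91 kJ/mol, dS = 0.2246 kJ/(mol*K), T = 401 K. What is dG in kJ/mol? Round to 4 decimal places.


Gibbs: dG = dH - T*dS (consistent units, dS already in kJ/(mol*K)).
T*dS = 401 * 0.2246 = 90.0646
dG = 16.91 - (90.0646)
dG = -73.1546 kJ/mol, rounded to 4 dp:

-73.1546 kJ/mol


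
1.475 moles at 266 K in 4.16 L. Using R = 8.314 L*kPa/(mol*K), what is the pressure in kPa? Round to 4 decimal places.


PV = nRT, solve for P = nRT / V.
nRT = 1.475 * 8.314 * 266 = 3261.9979
P = 3261.9979 / 4.16
P = 784.13411058 kPa, rounded to 4 dp:

784.1341 kPa


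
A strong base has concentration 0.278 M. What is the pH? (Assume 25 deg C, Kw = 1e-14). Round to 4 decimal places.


A strong base dissociates completely, so [OH-] equals the given concentration.
pOH = -log10([OH-]) = -log10(0.278) = 0.555955
pH = 14 - pOH = 14 - 0.555955
pH = 13.444045, rounded to 4 dp:

13.4440


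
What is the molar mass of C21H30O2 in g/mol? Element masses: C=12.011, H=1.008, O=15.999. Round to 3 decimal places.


M = sum(count * atomic_mass) over atoms.
M = 21*12.011 + 30*1.008 + 2*15.999
M = 252.231 + 30.24 + 31.998
M = 314.469 g/mol, rounded to 3 dp:

314.469 g/mol


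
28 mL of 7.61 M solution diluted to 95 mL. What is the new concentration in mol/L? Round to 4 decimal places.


Dilution: M1*V1 = M2*V2, solve for M2.
M2 = M1*V1 / V2
M2 = 7.61 * 28 / 95
M2 = 213.08 / 95
M2 = 2.24294737 mol/L, rounded to 4 dp:

2.2429 mol/L


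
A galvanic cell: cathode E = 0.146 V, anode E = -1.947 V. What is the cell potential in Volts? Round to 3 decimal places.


Standard cell potential: E_cell = E_cathode - E_anode.
E_cell = 0.146 - (-1.947)
E_cell = 2.093 V, rounded to 3 dp:

2.093 V


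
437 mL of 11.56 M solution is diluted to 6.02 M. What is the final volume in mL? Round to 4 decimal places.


Dilution: M1*V1 = M2*V2, solve for V2.
V2 = M1*V1 / M2
V2 = 11.56 * 437 / 6.02
V2 = 5051.72 / 6.02
V2 = 839.15614618 mL, rounded to 4 dp:

839.1561 mL


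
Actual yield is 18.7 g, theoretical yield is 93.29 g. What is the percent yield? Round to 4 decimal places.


% yield = 100 * actual / theoretical
% yield = 100 * 18.7 / 93.29
% yield = 20.0450209 %, rounded to 4 dp:

20.0450 %


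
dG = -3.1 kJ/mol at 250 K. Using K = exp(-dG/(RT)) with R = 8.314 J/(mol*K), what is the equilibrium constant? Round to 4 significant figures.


dG is in kJ/mol; multiply by 1000 to match R in J/(mol*K).
RT = 8.314 * 250 = 2078.5 J/mol
exponent = -dG*1000 / (RT) = -(-3.1*1000) / 2078.5 = 1.49146019
K = exp(1.49146019)
K = 4.4435793, rounded to 4 significant figures:

4.444


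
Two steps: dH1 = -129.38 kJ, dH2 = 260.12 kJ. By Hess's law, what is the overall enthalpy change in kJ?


Hess's law: enthalpy is a state function, so add the step enthalpies.
dH_total = dH1 + dH2 = -129.38 + (260.12)
dH_total = 130.74 kJ:

130.74 kJ


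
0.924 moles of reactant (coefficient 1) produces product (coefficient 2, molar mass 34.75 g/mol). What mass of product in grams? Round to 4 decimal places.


Use the coefficient ratio to convert reactant moles to product moles, then multiply by the product's molar mass.
moles_P = moles_R * (coeff_P / coeff_R) = 0.924 * (2/1) = 1.848
mass_P = moles_P * M_P = 1.848 * 34.75
mass_P = 64.218 g, rounded to 4 dp:

64.2180 g


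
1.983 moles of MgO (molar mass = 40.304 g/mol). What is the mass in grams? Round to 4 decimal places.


mass = n * M
mass = 1.983 * 40.304
mass = 79.922832 g, rounded to 4 dp:

79.9228 g


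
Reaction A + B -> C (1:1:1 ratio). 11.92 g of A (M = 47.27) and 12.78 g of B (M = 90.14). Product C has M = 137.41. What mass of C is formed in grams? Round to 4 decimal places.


Find moles of each reactant; the smaller value is the limiting reagent in a 1:1:1 reaction, so moles_C equals moles of the limiter.
n_A = mass_A / M_A = 11.92 / 47.27 = 0.252168 mol
n_B = mass_B / M_B = 12.78 / 90.14 = 0.141779 mol
Limiting reagent: B (smaller), n_limiting = 0.141779 mol
mass_C = n_limiting * M_C = 0.141779 * 137.41
mass_C = 19.48185239 g, rounded to 4 dp:

19.4819 g


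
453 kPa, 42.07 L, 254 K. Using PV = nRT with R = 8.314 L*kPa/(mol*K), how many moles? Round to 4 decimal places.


PV = nRT, solve for n = PV / (RT).
PV = 453 * 42.07 = 19057.71
RT = 8.314 * 254 = 2111.756
n = 19057.71 / 2111.756
n = 9.02457954 mol, rounded to 4 dp:

9.0246 mol


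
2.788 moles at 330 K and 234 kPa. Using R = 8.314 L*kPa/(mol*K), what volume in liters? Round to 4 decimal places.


PV = nRT, solve for V = nRT / P.
nRT = 2.788 * 8.314 * 330 = 7649.2126
V = 7649.2126 / 234
V = 32.68894274 L, rounded to 4 dp:

32.6889 L


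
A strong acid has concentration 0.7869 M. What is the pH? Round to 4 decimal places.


A strong acid dissociates completely, so [H+] equals the given concentration.
pH = -log10([H+]) = -log10(0.7869)
pH = 0.10408045, rounded to 4 dp:

0.1041


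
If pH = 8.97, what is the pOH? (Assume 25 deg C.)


At 25 deg C, pH + pOH = 14.
pOH = 14 - pH = 14 - 8.97
pOH = 5.03:

5.03


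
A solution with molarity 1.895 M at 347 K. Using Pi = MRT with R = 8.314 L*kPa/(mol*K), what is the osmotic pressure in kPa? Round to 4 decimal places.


Osmotic pressure (van't Hoff): Pi = M*R*T.
RT = 8.314 * 347 = 2884.958
Pi = 1.895 * 2884.958
Pi = 5466.99541 kPa, rounded to 4 dp:

5466.9954 kPa


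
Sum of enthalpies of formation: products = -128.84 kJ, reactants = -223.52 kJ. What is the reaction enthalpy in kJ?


dH_rxn = sum(dH_f products) - sum(dH_f reactants)
dH_rxn = -128.84 - (-223.52)
dH_rxn = 94.68 kJ:

94.68 kJ


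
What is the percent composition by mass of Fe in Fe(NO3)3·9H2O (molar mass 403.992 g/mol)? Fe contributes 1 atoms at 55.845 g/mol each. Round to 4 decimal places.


pct = 100 * (n_elem * M_elem) / M_total
mass_contribution = 1 * 55.845 = 55.845 g/mol
pct = 100 * 55.845 / 403.992
pct = 13.82329353 %, rounded to 4 dp:

13.8233 %


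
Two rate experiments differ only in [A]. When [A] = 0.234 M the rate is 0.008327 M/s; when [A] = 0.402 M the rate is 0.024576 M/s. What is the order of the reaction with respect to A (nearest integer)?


Rate is proportional to [A]^n, so rate2/rate1 = ([A]2/[A]1)^n. Take logs to solve for n.
rate2/rate1 = 0.024576 / 0.008327 = 2.9514
[A]2/[A]1 = 0.402 / 0.234 = 1.7179
n = ln(2.9514) / ln(1.7179) = 2.0
Nearest integer order:

2


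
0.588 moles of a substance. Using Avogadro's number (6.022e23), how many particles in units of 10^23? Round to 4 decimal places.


N = n * NA, then divide by 1e23 for the requested units.
N / 1e23 = n * 6.022
N / 1e23 = 0.588 * 6.022
N / 1e23 = 3.540936, rounded to 4 dp:

3.5409


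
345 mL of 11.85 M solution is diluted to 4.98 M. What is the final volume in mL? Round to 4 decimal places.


Dilution: M1*V1 = M2*V2, solve for V2.
V2 = M1*V1 / M2
V2 = 11.85 * 345 / 4.98
V2 = 4088.25 / 4.98
V2 = 820.93373494 mL, rounded to 4 dp:

820.9337 mL


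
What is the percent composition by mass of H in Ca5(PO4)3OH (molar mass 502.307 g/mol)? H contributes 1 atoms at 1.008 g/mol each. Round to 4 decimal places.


pct = 100 * (n_elem * M_elem) / M_total
mass_contribution = 1 * 1.008 = 1.008 g/mol
pct = 100 * 1.008 / 502.307
pct = 0.20067409 %, rounded to 4 dp:

0.2007 %


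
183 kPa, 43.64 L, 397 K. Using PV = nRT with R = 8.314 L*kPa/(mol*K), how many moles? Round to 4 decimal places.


PV = nRT, solve for n = PV / (RT).
PV = 183 * 43.64 = 7986.12
RT = 8.314 * 397 = 3300.658
n = 7986.12 / 3300.658
n = 2.41955392 mol, rounded to 4 dp:

2.4196 mol


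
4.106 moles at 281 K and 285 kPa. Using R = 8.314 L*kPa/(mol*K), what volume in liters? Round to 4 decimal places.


PV = nRT, solve for V = nRT / P.
nRT = 4.106 * 8.314 * 281 = 9592.5768
V = 9592.5768 / 285
V = 33.65816421 L, rounded to 4 dp:

33.6582 L


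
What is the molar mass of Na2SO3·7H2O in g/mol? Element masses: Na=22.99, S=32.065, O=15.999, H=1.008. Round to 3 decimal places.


M = sum(count * atomic_mass) over atoms.
M = 2*22.99 + 1*32.065 + 10*15.999 + 14*1.008
M = 45.98 + 32.065 + 159.99 + 14.112
M = 252.147 g/mol, rounded to 3 dp:

252.147 g/mol


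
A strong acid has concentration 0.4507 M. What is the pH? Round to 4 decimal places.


A strong acid dissociates completely, so [H+] equals the given concentration.
pH = -log10([H+]) = -log10(0.4507)
pH = 0.34611244, rounded to 4 dp:

0.3461


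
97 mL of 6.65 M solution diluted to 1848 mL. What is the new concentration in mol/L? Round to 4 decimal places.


Dilution: M1*V1 = M2*V2, solve for M2.
M2 = M1*V1 / V2
M2 = 6.65 * 97 / 1848
M2 = 645.05 / 1848
M2 = 0.34905303 mol/L, rounded to 4 dp:

0.3491 mol/L


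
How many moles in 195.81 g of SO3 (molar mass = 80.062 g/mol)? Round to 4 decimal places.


n = mass / M
n = 195.81 / 80.062
n = 2.44572956 mol, rounded to 4 dp:

2.4457 mol


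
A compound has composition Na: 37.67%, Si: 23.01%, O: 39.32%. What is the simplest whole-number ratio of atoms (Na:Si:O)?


Assume 100 g of compound, divide each mass% by atomic mass to get moles, then normalize by the smallest to get a raw atom ratio.
Moles per 100 g: Na: 37.67/22.99 = 1.6385, Si: 23.01/28.086 = 0.8193, O: 39.32/15.999 = 2.4577
Raw ratio (divide by min = 0.8193): Na: 2.0, Si: 1.0, O: 3.0
Multiply by 1 to clear fractions: Na: 2.0 ~= 2, Si: 1.0 ~= 1, O: 3.0 ~= 3
Reduce by GCD to get the simplest whole-number ratio:

2:1:3


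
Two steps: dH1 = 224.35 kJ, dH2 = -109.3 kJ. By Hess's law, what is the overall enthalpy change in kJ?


Hess's law: enthalpy is a state function, so add the step enthalpies.
dH_total = dH1 + dH2 = 224.35 + (-109.3)
dH_total = 115.05 kJ:

115.05 kJ


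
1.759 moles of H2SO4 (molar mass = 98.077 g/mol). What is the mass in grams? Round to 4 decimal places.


mass = n * M
mass = 1.759 * 98.077
mass = 172.517443 g, rounded to 4 dp:

172.5174 g


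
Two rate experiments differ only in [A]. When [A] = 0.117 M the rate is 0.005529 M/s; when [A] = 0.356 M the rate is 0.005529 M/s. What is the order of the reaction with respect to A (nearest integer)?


Rate is proportional to [A]^n, so rate2/rate1 = ([A]2/[A]1)^n. Take logs to solve for n.
rate2/rate1 = 0.005529 / 0.005529 = 1.0
[A]2/[A]1 = 0.356 / 0.117 = 3.0427
n = ln(1.0) / ln(3.0427) = 0.0
Nearest integer order:

0


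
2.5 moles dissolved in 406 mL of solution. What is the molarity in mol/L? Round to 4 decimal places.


Convert volume to liters: V_L = V_mL / 1000.
V_L = 406 / 1000 = 0.406 L
M = n / V_L = 2.5 / 0.406
M = 6.15763547 mol/L, rounded to 4 dp:

6.1576 mol/L


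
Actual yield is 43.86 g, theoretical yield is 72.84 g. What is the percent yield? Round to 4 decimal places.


% yield = 100 * actual / theoretical
% yield = 100 * 43.86 / 72.84
% yield = 60.21416804 %, rounded to 4 dp:

60.2142 %


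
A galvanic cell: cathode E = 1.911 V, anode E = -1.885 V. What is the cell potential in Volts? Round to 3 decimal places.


Standard cell potential: E_cell = E_cathode - E_anode.
E_cell = 1.911 - (-1.885)
E_cell = 3.796 V, rounded to 3 dp:

3.796 V


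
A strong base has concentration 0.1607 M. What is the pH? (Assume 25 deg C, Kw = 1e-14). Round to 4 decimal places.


A strong base dissociates completely, so [OH-] equals the given concentration.
pOH = -log10([OH-]) = -log10(0.1607) = 0.793984
pH = 14 - pOH = 14 - 0.793984
pH = 13.206016, rounded to 4 dp:

13.2060


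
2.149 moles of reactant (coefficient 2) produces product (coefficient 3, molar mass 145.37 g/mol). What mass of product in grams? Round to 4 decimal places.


Use the coefficient ratio to convert reactant moles to product moles, then multiply by the product's molar mass.
moles_P = moles_R * (coeff_P / coeff_R) = 2.149 * (3/2) = 3.2235
mass_P = moles_P * M_P = 3.2235 * 145.37
mass_P = 468.600195 g, rounded to 4 dp:

468.6002 g


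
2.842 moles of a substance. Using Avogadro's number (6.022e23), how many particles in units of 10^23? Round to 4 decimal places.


N = n * NA, then divide by 1e23 for the requested units.
N / 1e23 = n * 6.022
N / 1e23 = 2.842 * 6.022
N / 1e23 = 17.114524, rounded to 4 dp:

17.1145


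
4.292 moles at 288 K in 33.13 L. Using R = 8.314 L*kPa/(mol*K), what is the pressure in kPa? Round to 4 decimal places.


PV = nRT, solve for P = nRT / V.
nRT = 4.292 * 8.314 * 288 = 10276.9021
P = 10276.9021 / 33.13
P = 310.1992786 kPa, rounded to 4 dp:

310.1993 kPa


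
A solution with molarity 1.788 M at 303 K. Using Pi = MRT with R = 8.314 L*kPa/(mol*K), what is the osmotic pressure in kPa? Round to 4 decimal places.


Osmotic pressure (van't Hoff): Pi = M*R*T.
RT = 8.314 * 303 = 2519.142
Pi = 1.788 * 2519.142
Pi = 4504.225896 kPa, rounded to 4 dp:

4504.2259 kPa


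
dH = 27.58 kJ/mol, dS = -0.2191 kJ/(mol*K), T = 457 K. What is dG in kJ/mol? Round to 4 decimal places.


Gibbs: dG = dH - T*dS (consistent units, dS already in kJ/(mol*K)).
T*dS = 457 * -0.2191 = -100.1287
dG = 27.58 - (-100.1287)
dG = 127.7087 kJ/mol, rounded to 4 dp:

127.7087 kJ/mol


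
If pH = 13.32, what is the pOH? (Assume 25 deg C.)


At 25 deg C, pH + pOH = 14.
pOH = 14 - pH = 14 - 13.32
pOH = 0.68:

0.68


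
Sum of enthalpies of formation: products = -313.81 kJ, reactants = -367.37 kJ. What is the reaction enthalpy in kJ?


dH_rxn = sum(dH_f products) - sum(dH_f reactants)
dH_rxn = -313.81 - (-367.37)
dH_rxn = 53.56 kJ:

53.56 kJ


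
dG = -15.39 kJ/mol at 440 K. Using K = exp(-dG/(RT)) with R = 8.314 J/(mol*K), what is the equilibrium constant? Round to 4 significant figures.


dG is in kJ/mol; multiply by 1000 to match R in J/(mol*K).
RT = 8.314 * 440 = 3658.16 J/mol
exponent = -dG*1000 / (RT) = -(-15.39*1000) / 3658.16 = 4.20703304
K = exp(4.20703304)
K = 67.156992, rounded to 4 significant figures:

67.16


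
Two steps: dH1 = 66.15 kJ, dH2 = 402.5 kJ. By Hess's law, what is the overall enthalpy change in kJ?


Hess's law: enthalpy is a state function, so add the step enthalpies.
dH_total = dH1 + dH2 = 66.15 + (402.5)
dH_total = 468.65 kJ:

468.65 kJ


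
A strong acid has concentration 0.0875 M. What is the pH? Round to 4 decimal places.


A strong acid dissociates completely, so [H+] equals the given concentration.
pH = -log10([H+]) = -log10(0.0875)
pH = 1.05799195, rounded to 4 dp:

1.0580


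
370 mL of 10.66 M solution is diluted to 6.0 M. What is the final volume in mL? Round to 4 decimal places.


Dilution: M1*V1 = M2*V2, solve for V2.
V2 = M1*V1 / M2
V2 = 10.66 * 370 / 6.0
V2 = 3944.2 / 6.0
V2 = 657.36666667 mL, rounded to 4 dp:

657.3667 mL


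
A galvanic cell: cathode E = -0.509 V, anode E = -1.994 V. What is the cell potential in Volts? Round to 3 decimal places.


Standard cell potential: E_cell = E_cathode - E_anode.
E_cell = -0.509 - (-1.994)
E_cell = 1.485 V, rounded to 3 dp:

1.485 V


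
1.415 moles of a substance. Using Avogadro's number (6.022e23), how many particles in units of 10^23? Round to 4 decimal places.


N = n * NA, then divide by 1e23 for the requested units.
N / 1e23 = n * 6.022
N / 1e23 = 1.415 * 6.022
N / 1e23 = 8.52113, rounded to 4 dp:

8.5211


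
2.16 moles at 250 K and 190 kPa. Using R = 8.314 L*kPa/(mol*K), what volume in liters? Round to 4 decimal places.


PV = nRT, solve for V = nRT / P.
nRT = 2.16 * 8.314 * 250 = 4489.56
V = 4489.56 / 190
V = 23.62926316 L, rounded to 4 dp:

23.6293 L


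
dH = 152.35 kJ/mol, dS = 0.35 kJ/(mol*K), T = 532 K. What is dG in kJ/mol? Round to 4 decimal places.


Gibbs: dG = dH - T*dS (consistent units, dS already in kJ/(mol*K)).
T*dS = 532 * 0.35 = 186.2
dG = 152.35 - (186.2)
dG = -33.85 kJ/mol, rounded to 4 dp:

-33.8500 kJ/mol


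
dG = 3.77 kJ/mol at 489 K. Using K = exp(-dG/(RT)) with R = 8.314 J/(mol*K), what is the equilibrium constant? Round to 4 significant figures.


dG is in kJ/mol; multiply by 1000 to match R in J/(mol*K).
RT = 8.314 * 489 = 4065.546 J/mol
exponent = -dG*1000 / (RT) = -(3.77*1000) / 4065.546 = -0.92730472
K = exp(-0.92730472)
K = 0.39561858, rounded to 4 significant figures:

0.3956


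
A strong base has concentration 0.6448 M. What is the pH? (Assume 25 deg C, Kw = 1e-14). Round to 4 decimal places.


A strong base dissociates completely, so [OH-] equals the given concentration.
pOH = -log10([OH-]) = -log10(0.6448) = 0.190575
pH = 14 - pOH = 14 - 0.190575
pH = 13.809425, rounded to 4 dp:

13.8094


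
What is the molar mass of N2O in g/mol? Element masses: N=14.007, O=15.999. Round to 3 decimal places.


M = sum(count * atomic_mass) over atoms.
M = 2*14.007 + 1*15.999
M = 28.014 + 15.999
M = 44.013 g/mol, rounded to 3 dp:

44.013 g/mol


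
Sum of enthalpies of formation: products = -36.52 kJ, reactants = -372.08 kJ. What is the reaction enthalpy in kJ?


dH_rxn = sum(dH_f products) - sum(dH_f reactants)
dH_rxn = -36.52 - (-372.08)
dH_rxn = 335.56 kJ:

335.56 kJ


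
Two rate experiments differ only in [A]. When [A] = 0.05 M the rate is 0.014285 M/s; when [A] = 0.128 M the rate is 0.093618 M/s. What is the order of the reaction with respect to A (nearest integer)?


Rate is proportional to [A]^n, so rate2/rate1 = ([A]2/[A]1)^n. Take logs to solve for n.
rate2/rate1 = 0.093618 / 0.014285 = 6.5536
[A]2/[A]1 = 0.128 / 0.05 = 2.56
n = ln(6.5536) / ln(2.56) = 2.0
Nearest integer order:

2


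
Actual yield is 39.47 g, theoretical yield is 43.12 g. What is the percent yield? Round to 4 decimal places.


% yield = 100 * actual / theoretical
% yield = 100 * 39.47 / 43.12
% yield = 91.53525046 %, rounded to 4 dp:

91.5353 %


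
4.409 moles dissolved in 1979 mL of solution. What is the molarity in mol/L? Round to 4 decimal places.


Convert volume to liters: V_L = V_mL / 1000.
V_L = 1979 / 1000 = 1.979 L
M = n / V_L = 4.409 / 1.979
M = 2.22789288 mol/L, rounded to 4 dp:

2.2279 mol/L


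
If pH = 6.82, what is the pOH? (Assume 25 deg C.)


At 25 deg C, pH + pOH = 14.
pOH = 14 - pH = 14 - 6.82
pOH = 7.18:

7.18


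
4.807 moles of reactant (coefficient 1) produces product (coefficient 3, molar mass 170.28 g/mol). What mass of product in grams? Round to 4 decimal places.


Use the coefficient ratio to convert reactant moles to product moles, then multiply by the product's molar mass.
moles_P = moles_R * (coeff_P / coeff_R) = 4.807 * (3/1) = 14.421
mass_P = moles_P * M_P = 14.421 * 170.28
mass_P = 2455.60788 g, rounded to 4 dp:

2455.6079 g


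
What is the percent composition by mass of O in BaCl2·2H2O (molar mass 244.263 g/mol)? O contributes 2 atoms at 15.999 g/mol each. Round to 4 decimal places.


pct = 100 * (n_elem * M_elem) / M_total
mass_contribution = 2 * 15.999 = 31.998 g/mol
pct = 100 * 31.998 / 244.263
pct = 13.09981454 %, rounded to 4 dp:

13.0998 %


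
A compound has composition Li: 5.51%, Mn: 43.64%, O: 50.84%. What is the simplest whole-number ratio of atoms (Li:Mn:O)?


Assume 100 g of compound, divide each mass% by atomic mass to get moles, then normalize by the smallest to get a raw atom ratio.
Moles per 100 g: Li: 5.51/6.941 = 0.7938, Mn: 43.64/54.938 = 0.7943, O: 50.84/15.999 = 3.1777
Raw ratio (divide by min = 0.7938): Li: 1.0, Mn: 1.001, O: 4.003
Multiply by 1 to clear fractions: Li: 1.0 ~= 1, Mn: 1.001 ~= 1, O: 4.003 ~= 4
Reduce by GCD to get the simplest whole-number ratio:

1:1:4


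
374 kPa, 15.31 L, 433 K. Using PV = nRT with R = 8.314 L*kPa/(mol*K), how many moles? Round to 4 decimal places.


PV = nRT, solve for n = PV / (RT).
PV = 374 * 15.31 = 5725.94
RT = 8.314 * 433 = 3599.962
n = 5725.94 / 3599.962
n = 1.59055568 mol, rounded to 4 dp:

1.5906 mol


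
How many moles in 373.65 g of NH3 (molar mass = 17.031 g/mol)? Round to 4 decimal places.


n = mass / M
n = 373.65 / 17.031
n = 21.93940462 mol, rounded to 4 dp:

21.9394 mol


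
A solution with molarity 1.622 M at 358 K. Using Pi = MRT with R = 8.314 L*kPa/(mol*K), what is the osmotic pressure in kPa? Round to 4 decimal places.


Osmotic pressure (van't Hoff): Pi = M*R*T.
RT = 8.314 * 358 = 2976.412
Pi = 1.622 * 2976.412
Pi = 4827.740264 kPa, rounded to 4 dp:

4827.7403 kPa


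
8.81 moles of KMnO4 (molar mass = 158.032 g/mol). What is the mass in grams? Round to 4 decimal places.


mass = n * M
mass = 8.81 * 158.032
mass = 1392.26192 g, rounded to 4 dp:

1392.2619 g


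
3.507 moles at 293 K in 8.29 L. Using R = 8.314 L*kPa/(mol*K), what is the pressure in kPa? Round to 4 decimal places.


PV = nRT, solve for P = nRT / V.
nRT = 3.507 * 8.314 * 293 = 8543.059
P = 8543.059 / 8.29
P = 1030.52581423 kPa, rounded to 4 dp:

1030.5258 kPa


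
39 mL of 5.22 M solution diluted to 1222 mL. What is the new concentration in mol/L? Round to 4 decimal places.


Dilution: M1*V1 = M2*V2, solve for M2.
M2 = M1*V1 / V2
M2 = 5.22 * 39 / 1222
M2 = 203.58 / 1222
M2 = 0.16659574 mol/L, rounded to 4 dp:

0.1666 mol/L


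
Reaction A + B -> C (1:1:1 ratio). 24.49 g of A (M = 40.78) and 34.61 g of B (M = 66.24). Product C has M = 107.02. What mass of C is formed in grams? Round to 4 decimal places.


Find moles of each reactant; the smaller value is the limiting reagent in a 1:1:1 reaction, so moles_C equals moles of the limiter.
n_A = mass_A / M_A = 24.49 / 40.78 = 0.600539 mol
n_B = mass_B / M_B = 34.61 / 66.24 = 0.522494 mol
Limiting reagent: B (smaller), n_limiting = 0.522494 mol
mass_C = n_limiting * M_C = 0.522494 * 107.02
mass_C = 55.91730788 g, rounded to 4 dp:

55.9173 g


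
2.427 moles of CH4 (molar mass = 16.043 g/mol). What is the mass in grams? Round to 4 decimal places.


mass = n * M
mass = 2.427 * 16.043
mass = 38.936361 g, rounded to 4 dp:

38.9364 g


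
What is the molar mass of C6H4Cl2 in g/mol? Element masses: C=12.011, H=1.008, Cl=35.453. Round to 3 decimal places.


M = sum(count * atomic_mass) over atoms.
M = 6*12.011 + 4*1.008 + 2*35.453
M = 72.066 + 4.032 + 70.906
M = 147.004 g/mol, rounded to 3 dp:

147.004 g/mol


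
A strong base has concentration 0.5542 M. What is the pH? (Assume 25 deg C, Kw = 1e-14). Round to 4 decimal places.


A strong base dissociates completely, so [OH-] equals the given concentration.
pOH = -log10([OH-]) = -log10(0.5542) = 0.256333
pH = 14 - pOH = 14 - 0.256333
pH = 13.743667, rounded to 4 dp:

13.7437


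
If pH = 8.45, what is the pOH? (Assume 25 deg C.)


At 25 deg C, pH + pOH = 14.
pOH = 14 - pH = 14 - 8.45
pOH = 5.55:

5.55


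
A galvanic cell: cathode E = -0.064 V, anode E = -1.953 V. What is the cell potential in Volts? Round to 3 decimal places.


Standard cell potential: E_cell = E_cathode - E_anode.
E_cell = -0.064 - (-1.953)
E_cell = 1.889 V, rounded to 3 dp:

1.889 V


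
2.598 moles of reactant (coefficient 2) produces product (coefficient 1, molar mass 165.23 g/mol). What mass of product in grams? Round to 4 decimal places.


Use the coefficient ratio to convert reactant moles to product moles, then multiply by the product's molar mass.
moles_P = moles_R * (coeff_P / coeff_R) = 2.598 * (1/2) = 1.299
mass_P = moles_P * M_P = 1.299 * 165.23
mass_P = 214.63377 g, rounded to 4 dp:

214.6338 g


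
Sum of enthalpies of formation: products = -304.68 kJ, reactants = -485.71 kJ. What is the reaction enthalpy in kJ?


dH_rxn = sum(dH_f products) - sum(dH_f reactants)
dH_rxn = -304.68 - (-485.71)
dH_rxn = 181.03 kJ:

181.03 kJ


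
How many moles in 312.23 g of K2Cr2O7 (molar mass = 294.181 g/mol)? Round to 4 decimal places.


n = mass / M
n = 312.23 / 294.181
n = 1.06135338 mol, rounded to 4 dp:

1.0614 mol


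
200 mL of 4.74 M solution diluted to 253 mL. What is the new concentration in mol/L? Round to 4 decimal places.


Dilution: M1*V1 = M2*V2, solve for M2.
M2 = M1*V1 / V2
M2 = 4.74 * 200 / 253
M2 = 948.0 / 253
M2 = 3.74703557 mol/L, rounded to 4 dp:

3.7470 mol/L


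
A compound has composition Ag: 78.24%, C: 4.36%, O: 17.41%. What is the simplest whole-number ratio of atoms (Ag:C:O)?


Assume 100 g of compound, divide each mass% by atomic mass to get moles, then normalize by the smallest to get a raw atom ratio.
Moles per 100 g: Ag: 78.24/107.868 = 0.7253, C: 4.36/12.011 = 0.363, O: 17.41/15.999 = 1.0882
Raw ratio (divide by min = 0.363): Ag: 1.998, C: 1.0, O: 2.998
Multiply by 1 to clear fractions: Ag: 1.998 ~= 2, C: 1.0 ~= 1, O: 2.998 ~= 3
Reduce by GCD to get the simplest whole-number ratio:

2:1:3
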